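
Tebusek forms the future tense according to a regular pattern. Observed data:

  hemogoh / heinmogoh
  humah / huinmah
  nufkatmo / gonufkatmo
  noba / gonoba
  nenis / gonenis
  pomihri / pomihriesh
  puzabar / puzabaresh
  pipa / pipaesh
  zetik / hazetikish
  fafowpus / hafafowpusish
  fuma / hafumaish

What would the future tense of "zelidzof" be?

hazelidzofish

noba and pipa both end in -a yet inflect differently (gonoba, pipaesh), so the final letter is not what conditions the rule; the first letter is.
"zelidzof" begins with z-. The one such stem in the data (zetik → hazetikish) adds ha- … -ish around the stem, so the same rule applies.
So zelidzof → hazelidzofish.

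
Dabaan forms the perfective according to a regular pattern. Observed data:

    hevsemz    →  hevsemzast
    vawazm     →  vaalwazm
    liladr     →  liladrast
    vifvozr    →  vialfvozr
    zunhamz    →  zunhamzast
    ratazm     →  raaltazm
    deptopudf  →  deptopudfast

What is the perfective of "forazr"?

foalrazr

vifvozr and liladr both end in -r yet inflect differently (vialfvozr, liladrast), so the final letter is not what conditions the rule; the second-to-last letter is.
"forazr" has second-to-last letter 'z'. The stems whose second-to-last letter is 'z' (ratazm → raaltazm, vawazm → vaalwazm, vifvozr → vialfvozr) insert -al- after the first vowel.
So forazr → foalrazr.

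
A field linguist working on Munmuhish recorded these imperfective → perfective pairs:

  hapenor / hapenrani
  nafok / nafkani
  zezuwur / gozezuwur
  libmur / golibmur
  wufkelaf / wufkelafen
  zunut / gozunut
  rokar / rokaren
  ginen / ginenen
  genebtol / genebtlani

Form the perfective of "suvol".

zezuwur and hapenor both end in -r yet inflect differently (gozezuwur, hapenrani), so the final letter is not what conditions the rule; the last vowel is.
"suvol" has last vowel 'o'. The stems whose last vowel is 'o' (nafok → nafkani, genebtol → genebtlani, hapenor → hapenrani) delete the last vowel and add -ani.
The other patterns: stems whose last vowel is 'u' add the prefix go-; stems whose last vowel is 'a' or 'e' add -en.
So suvol → suvlani.

suvlani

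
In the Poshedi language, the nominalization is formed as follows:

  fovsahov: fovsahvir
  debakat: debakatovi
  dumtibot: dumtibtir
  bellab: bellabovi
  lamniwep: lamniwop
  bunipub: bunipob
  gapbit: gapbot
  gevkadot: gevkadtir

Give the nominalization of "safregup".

safregop

dumtibot and debakat both end in -t yet inflect differently (dumtibtir, debakatovi), so the final letter is not what conditions the rule; the last vowel is.
"safregup" has last vowel 'u'. The one such stem in the data (bunipub → bunipob) changes the last vowel to 'o' (as do lamniwep, gapbit), so the same rule applies.
So safregup → safregop.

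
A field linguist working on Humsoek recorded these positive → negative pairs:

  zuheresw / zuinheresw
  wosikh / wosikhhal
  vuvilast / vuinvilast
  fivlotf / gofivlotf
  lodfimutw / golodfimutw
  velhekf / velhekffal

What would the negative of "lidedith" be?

"lidedith" has second-to-last letter 't'. The stems whose second-to-last letter is 't' (fivlotf → gofivlotf, lodfimutw → golodfimutw) add the prefix go-.
The other patterns: stems whose second-to-last letter is 's' insert -in- after the first vowel; stems whose second-to-last letter is 'k' double the final consonant and add -al.
So lidedith → golidedith.

golidedith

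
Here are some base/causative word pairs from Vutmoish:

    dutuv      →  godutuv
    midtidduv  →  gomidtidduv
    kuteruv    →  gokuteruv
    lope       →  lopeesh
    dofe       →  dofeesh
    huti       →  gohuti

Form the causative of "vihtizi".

"vihtizi" ends in -i. The one such stem in the data (huti → gohuti) adds the prefix go-, so the same rule applies.
The other pattern: stems ending in -e add -esh.
So vihtizi → govihtizi.

govihtizi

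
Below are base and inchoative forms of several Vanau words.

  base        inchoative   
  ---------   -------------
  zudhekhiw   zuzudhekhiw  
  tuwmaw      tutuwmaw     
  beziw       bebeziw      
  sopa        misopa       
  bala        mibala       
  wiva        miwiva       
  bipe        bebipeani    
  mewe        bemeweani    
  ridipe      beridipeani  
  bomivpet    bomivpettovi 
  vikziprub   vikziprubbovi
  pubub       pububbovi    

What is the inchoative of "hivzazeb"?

tuwmaw and sopa both have last vowel 'a' yet inflect differently (tutuwmaw, misopa), so the last vowel is not what conditions the rule; the final letter is.
"hivzazeb" ends in -b. The stems ending in -b (vikziprub → vikziprubbovi, pubub → pububbovi) double the final consonant and add -ovi.
The other patterns: stems ending in -w repeat the first consonant+vowel as a prefix; stems ending in -a add the prefix mi-; stems ending in -e add be- … -ani around the stem.
So hivzazeb → hivzazebbovi.

hivzazebbovi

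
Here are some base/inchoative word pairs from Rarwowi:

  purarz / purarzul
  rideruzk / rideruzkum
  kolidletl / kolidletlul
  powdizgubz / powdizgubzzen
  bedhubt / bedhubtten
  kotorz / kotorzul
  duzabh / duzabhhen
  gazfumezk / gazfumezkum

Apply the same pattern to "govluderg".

govludergul

powdizgubz and purarz both end in -z yet inflect differently (powdizgubzzen, purarzul), so the final letter is not what conditions the rule; the second-to-last letter is.
"govluderg" has second-to-last letter 'r'. The stems whose second-to-last letter is 'r' (purarz → purarzul, kotorz → kotorzul) add -ul.
So govluderg → govludergul.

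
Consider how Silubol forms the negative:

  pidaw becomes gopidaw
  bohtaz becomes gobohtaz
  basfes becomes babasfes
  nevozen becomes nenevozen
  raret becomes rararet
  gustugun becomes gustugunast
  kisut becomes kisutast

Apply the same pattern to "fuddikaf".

"fuddikaf" has last vowel 'a'. The stems whose last vowel is 'a' (pidaw → gopidaw, bohtaz → gobohtaz) add the prefix go-.
So fuddikaf → gofuddikaf.

gofuddikaf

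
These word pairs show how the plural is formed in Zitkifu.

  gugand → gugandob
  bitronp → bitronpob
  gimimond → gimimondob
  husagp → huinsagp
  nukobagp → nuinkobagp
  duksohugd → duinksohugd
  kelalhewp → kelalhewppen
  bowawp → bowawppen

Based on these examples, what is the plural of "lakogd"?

lainkogd

"lakogd" has second-to-last letter 'g'. The stems whose second-to-last letter is 'g' (husagp → huinsagp, nukobagp → nuinkobagp, duksohugd → duinksohugd) insert -in- after the first vowel.
The other patterns: stems whose second-to-last letter is 'n' add -ob; stems whose second-to-last letter is 'w' double the final consonant and add -en.
So lakogd → lainkogd.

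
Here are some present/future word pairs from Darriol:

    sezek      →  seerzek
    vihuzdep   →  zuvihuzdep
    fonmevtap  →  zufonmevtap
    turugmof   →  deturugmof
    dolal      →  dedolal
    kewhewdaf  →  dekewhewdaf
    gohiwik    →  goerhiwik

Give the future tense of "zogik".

vihuzdep and sezek both have last vowel 'e' yet inflect differently (zuvihuzdep, seerzek), so the last vowel is not what conditions the rule; the final letter is.
"zogik" ends in -k. The stems ending in -k (sezek → seerzek, gohiwik → goerhiwik) insert -er- after the first vowel.
The other patterns: stems ending in -p add the prefix zu-; stems ending in -f or -l add the prefix de-.
So zogik → zoergik.

zoergik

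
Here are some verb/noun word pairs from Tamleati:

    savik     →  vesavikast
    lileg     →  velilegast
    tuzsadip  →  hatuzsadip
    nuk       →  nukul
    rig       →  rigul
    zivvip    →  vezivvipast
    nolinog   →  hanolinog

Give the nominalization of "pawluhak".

"pawluhak" has 3 vowels. The stems with 3 vowels (nolinog → hanolinog, tuzsadip → hatuzsadip) add the prefix ha-.
So pawluhak → hapawluhak.

hapawluhak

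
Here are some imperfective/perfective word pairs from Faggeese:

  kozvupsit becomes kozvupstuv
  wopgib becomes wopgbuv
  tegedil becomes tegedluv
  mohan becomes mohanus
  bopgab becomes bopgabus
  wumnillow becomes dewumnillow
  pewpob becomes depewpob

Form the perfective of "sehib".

wopgib and bopgab both end in -b yet inflect differently (wopgbuv, bopgabus), so the final letter is not what conditions the rule; the last vowel is.
"sehib" has last vowel 'i'. The stems whose last vowel is 'i' (kozvupsit → kozvupstuv, wopgib → wopgbuv, tegedil → tegedluv) delete the last vowel and add -uv.
The other patterns: stems whose last vowel is 'a' add -us; stems whose last vowel is 'o' add the prefix de-.
So sehib → sehbuv.

sehbuv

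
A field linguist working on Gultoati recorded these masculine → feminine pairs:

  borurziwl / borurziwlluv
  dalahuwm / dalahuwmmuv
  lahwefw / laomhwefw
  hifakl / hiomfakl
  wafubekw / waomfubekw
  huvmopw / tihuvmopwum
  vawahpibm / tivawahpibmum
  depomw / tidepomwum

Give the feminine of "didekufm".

borurziwl and hifakl both end in -l yet inflect differently (borurziwlluv, hiomfakl), so the final letter is not what conditions the rule; the second-to-last letter is.
"didekufm" has second-to-last letter 'f'. The one such stem in the data (lahwefw → laomhwefw) inserts -om- after the first vowel (as do hifakl, wafubekw), so the same rule applies.
So didekufm → diomdekufm.

diomdekufm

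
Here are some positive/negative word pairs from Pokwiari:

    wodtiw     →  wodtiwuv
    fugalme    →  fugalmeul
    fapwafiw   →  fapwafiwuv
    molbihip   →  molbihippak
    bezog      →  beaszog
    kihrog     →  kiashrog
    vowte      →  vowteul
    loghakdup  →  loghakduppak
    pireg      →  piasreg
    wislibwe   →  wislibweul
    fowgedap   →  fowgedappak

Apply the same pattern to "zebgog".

zeasbgog

vowte and pireg both have last vowel 'e' yet inflect differently (vowteul, piasreg), so the last vowel is not what conditions the rule; the final letter is.
"zebgog" ends in -g. The stems ending in -g (kihrog → kiashrog, bezog → beaszog, pireg → piasreg) insert -as- after the first vowel.
The other patterns: stems ending in -e add -ul; stems ending in -p double the final consonant and add -ak; stems ending in -w add -uv.
So zebgog → zeasbgog.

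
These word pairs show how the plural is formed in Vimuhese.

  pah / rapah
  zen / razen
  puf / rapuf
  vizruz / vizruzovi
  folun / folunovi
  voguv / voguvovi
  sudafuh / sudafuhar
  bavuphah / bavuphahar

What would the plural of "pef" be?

rapef

zen and folun both end in -n yet inflect differently (razen, folunovi), so the final letter is not what conditions the rule; the number of vowels is.
"pef" has 1 vowel. The stems with 1 vowel (pah → rapah, zen → razen, puf → rapuf) add the prefix ra-.
The other patterns: stems with 2 vowels add -ovi; stems with 3 vowels add -ar.
So pef → rapef.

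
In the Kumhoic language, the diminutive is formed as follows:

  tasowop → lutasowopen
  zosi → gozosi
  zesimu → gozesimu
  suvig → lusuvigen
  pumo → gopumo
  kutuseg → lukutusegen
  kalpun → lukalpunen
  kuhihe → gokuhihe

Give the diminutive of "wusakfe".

zosi and suvig both have last vowel 'i' yet inflect differently (gozosi, lusuvigen), so the last vowel is not what conditions the rule; whether the stem ends in a vowel or a consonant is.
"wusakfe" ends in a vowel. The stems ending in a vowel (pumo → gopumo, zosi → gozosi, zesimu → gozesimu) add the prefix go-.
So wusakfe → gowusakfe.

gowusakfe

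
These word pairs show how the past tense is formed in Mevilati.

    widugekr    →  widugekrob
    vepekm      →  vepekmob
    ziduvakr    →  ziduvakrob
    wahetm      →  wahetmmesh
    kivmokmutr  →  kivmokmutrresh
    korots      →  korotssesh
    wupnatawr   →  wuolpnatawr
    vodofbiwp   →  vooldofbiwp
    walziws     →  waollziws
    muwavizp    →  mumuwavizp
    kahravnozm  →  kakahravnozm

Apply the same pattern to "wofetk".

"wofetk" has second-to-last letter 't'. The stems whose second-to-last letter is 't' (wahetm → wahetmmesh, kivmokmutr → kivmokmutrresh, korots → korotssesh) double the final consonant and add -esh.
So wofetk → wofetkkesh.

wofetkkesh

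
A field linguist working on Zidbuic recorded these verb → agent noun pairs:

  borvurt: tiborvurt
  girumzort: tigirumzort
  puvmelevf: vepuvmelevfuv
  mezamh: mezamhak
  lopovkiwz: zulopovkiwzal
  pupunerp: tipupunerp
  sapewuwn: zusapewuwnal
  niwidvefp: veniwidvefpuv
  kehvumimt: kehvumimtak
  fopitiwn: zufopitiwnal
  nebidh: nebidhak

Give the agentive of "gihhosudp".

gihhosudpak

pupunerp and niwidvefp both end in -p yet inflect differently (tipupunerp, veniwidvefpuv), so the final letter is not what conditions the rule; the second-to-last letter is.
"gihhosudp" has second-to-last letter 'd'. The one such stem in the data (nebidh → nebidhak) adds -ak, so the same rule applies.
The other patterns: stems whose second-to-last letter is 'r' add the prefix ti-; stems whose second-to-last letter is 'f' or 'v' add ve- … -uv around the stem; stems whose second-to-last letter is 'w' add zu- … -al around the stem.
So gihhosudp → gihhosudpak.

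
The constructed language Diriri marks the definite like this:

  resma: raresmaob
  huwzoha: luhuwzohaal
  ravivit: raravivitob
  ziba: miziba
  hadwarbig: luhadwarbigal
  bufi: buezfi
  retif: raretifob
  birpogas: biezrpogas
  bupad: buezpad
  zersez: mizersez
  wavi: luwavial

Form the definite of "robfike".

ziba and resma both end in -a yet inflect differently (miziba, raresmaob), so the final letter is not what conditions the rule; the first letter is.
"robfike" begins with r-. The stems beginning with r- (resma → raresmaob, ravivit → raravivitob, retif → raretifob) add ra- … -ob around the stem.
The other patterns: stems beginning with z- add the prefix mi-; stems beginning with b- insert -ez- after the first vowel; stems beginning with h- or w- add lu- … -al around the stem.
So robfike → rarobfikeob.

rarobfikeob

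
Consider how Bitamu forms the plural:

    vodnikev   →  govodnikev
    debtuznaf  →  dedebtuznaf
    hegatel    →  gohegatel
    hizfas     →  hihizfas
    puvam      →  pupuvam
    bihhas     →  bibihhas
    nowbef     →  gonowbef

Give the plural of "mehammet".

"mehammet" has last vowel 'e'. The stems whose last vowel is 'e' (nowbef → gonowbef, hegatel → gohegatel, vodnikev → govodnikev) add the prefix go-.
The other pattern: stems whose last vowel is 'a' repeat the first consonant+vowel as a prefix.
So mehammet → gomehammet.

gomehammet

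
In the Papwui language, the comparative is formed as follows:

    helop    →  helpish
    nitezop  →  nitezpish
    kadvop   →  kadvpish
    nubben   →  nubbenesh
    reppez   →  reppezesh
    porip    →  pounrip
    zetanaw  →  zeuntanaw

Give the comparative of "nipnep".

nipnepesh

helop and porip both end in -p yet inflect differently (helpish, pounrip), so the final letter is not what conditions the rule; the last vowel is.
"nipnep" has last vowel 'e'. The stems whose last vowel is 'e' (nubben → nubbenesh, reppez → reppezesh) add -esh.
So nipnep → nipnepesh.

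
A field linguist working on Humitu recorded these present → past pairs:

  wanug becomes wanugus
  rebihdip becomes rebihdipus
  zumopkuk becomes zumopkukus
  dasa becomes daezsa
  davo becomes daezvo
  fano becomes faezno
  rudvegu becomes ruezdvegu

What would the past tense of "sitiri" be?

"sitiri" ends in a vowel. The stems ending in a vowel (dasa → daezsa, davo → daezvo, fano → faezno) insert -ez- after the first vowel.
The other pattern: stems ending in a consonant add -us.
So sitiri → sieztiri.

sieztiri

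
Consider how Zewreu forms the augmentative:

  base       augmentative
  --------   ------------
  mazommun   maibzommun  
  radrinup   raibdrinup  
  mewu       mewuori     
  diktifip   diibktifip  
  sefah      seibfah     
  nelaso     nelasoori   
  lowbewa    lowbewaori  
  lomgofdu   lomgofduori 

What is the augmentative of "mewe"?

meweori

radrinup and mewu both have last vowel 'u' yet inflect differently (raibdrinup, mewuori), so the last vowel is not what conditions the rule; whether the stem ends in a vowel or a consonant is.
"mewe" ends in a vowel. The stems ending in a vowel (mewu → mewuori, lowbewa → lowbewaori, nelaso → nelasoori) add -ori.
The other pattern: stems ending in a consonant insert -ib- after the first vowel.
So mewe → meweori.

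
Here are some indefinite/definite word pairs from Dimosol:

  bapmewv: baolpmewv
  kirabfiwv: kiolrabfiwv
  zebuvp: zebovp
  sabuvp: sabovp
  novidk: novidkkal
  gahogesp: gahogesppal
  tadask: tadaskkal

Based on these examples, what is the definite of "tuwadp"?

tuwadppal

zebuvp and gahogesp both end in -p yet inflect differently (zebovp, gahogesppal), so the final letter is not what conditions the rule; the second-to-last letter is.
"tuwadp" has second-to-last letter 'd'. The one such stem in the data (novidk → novidkkal) doubles the final consonant and adds -al (as do gahogesp, tadask), so the same rule applies.
So tuwadp → tuwadppal.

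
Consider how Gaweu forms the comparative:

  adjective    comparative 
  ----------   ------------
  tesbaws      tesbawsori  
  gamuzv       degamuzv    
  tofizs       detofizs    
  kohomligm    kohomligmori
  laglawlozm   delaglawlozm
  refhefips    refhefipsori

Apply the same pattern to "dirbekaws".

dirbekawsori

tofizs and tesbaws both end in -s yet inflect differently (detofizs, tesbawsori), so the final letter is not what conditions the rule; the second-to-last letter is.
"dirbekaws" has second-to-last letter 'w'. The one such stem in the data (tesbaws → tesbawsori) adds -ori, so the same rule applies.
So dirbekaws → dirbekawsori.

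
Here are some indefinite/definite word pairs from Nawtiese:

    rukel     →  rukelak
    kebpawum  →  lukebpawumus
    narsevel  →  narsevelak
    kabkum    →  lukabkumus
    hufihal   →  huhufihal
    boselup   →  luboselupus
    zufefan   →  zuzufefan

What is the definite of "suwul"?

"suwul" has last vowel 'u'. The stems whose last vowel is 'u' (kebpawum → lukebpawumus, boselup → luboselupus, kabkum → lukabkumus) add lu- … -us around the stem.
So suwul → lusuwulus.

lusuwulus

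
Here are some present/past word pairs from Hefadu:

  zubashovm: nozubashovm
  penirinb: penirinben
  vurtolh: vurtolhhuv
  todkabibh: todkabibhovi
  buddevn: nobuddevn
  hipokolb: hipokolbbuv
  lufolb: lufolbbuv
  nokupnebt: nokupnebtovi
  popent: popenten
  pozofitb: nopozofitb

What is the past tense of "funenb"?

funenben

"funenb" has second-to-last letter 'n'. The stems whose second-to-last letter is 'n' (penirinb → penirinben, popent → popenten) add -en.
The other patterns: stems whose second-to-last letter is 'l' double the final consonant and add -uv; stems whose second-to-last letter is 'b' add -ovi; stems whose second-to-last letter is 't' or 'v' add the prefix no-.
So funenb → funenben.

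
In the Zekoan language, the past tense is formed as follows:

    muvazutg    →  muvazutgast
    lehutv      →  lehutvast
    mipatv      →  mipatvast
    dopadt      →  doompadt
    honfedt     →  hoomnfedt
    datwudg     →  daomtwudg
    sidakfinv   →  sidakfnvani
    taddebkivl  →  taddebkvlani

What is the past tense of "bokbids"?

boomkbids

muvazutg and datwudg both end in -g yet inflect differently (muvazutgast, daomtwudg), so the final letter is not what conditions the rule; the second-to-last letter is.
"bokbids" has second-to-last letter 'd'. The stems whose second-to-last letter is 'd' (dopadt → doompadt, honfedt → hoomnfedt, datwudg → daomtwudg) insert -om- after the first vowel.
The other patterns: stems whose second-to-last letter is 't' add -ast; stems whose second-to-last letter is 'n' or 'v' delete the last vowel and add -ani.
So bokbids → boomkbids.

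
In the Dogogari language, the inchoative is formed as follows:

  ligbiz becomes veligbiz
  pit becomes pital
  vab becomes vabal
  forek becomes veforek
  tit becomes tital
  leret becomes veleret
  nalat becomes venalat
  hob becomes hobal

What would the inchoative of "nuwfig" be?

venuwfig

tit and nalat both end in -t yet inflect differently (tital, venalat), so the final letter is not what conditions the rule; the number of vowels is.
"nuwfig" has 2 vowels. The stems with 2 vowels (ligbiz → veligbiz, forek → veforek, nalat → venalat) add the prefix ve-.
So nuwfig → venuwfig.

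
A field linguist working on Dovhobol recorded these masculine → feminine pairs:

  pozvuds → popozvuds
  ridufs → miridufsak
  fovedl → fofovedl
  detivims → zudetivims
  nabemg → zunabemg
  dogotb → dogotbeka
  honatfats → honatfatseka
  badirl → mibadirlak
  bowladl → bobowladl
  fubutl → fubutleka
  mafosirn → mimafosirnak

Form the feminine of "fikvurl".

pozvuds and honatfats both end in -s yet inflect differently (popozvuds, honatfatseka), so the final letter is not what conditions the rule; the second-to-last letter is.
"fikvurl" has second-to-last letter 'r'. The stems whose second-to-last letter is 'r' (badirl → mibadirlak, mafosirn → mimafosirnak) add mi- … -ak around the stem.
So fikvurl → mifikvurlak.

mifikvurlak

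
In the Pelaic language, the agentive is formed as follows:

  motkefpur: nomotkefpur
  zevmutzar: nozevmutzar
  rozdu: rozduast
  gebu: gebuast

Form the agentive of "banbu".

"banbu" ends in -u. The stems ending in -u (rozdu → rozduast, gebu → gebuast) add -ast.
So banbu → banbuast.

banbuast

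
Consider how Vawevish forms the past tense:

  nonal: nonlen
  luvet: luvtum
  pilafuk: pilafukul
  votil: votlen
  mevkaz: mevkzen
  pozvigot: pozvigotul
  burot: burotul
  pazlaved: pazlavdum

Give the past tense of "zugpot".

zugpotul

"zugpot" has last vowel 'o'. The stems whose last vowel is 'o' (pozvigot → pozvigotul, burot → burotul) add -ul.
So zugpot → zugpotul.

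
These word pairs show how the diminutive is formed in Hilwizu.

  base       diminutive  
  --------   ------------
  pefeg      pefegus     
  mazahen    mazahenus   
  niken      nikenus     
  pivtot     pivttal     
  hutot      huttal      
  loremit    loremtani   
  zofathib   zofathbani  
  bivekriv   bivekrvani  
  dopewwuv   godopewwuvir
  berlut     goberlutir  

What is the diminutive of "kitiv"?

pivtot and loremit both end in -t yet inflect differently (pivttal, loremtani), so the final letter is not what conditions the rule; the last vowel is.
"kitiv" has last vowel 'i'. The stems whose last vowel is 'i' (loremit → loremtani, zofathib → zofathbani, bivekriv → bivekrvani) delete the last vowel and add -ani.
The other patterns: stems whose last vowel is 'e' add -us; stems whose last vowel is 'o' delete the last vowel and add -al; stems whose last vowel is 'u' add go- … -ir around the stem.
So kitiv → kitvani.

kitvani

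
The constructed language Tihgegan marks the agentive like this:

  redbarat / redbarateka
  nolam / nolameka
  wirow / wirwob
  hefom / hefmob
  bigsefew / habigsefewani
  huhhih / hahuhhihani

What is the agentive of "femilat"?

nolam and hefom both end in -m yet inflect differently (nolameka, hefmob), so the final letter is not what conditions the rule; the last vowel is.
"femilat" has last vowel 'a'. The stems whose last vowel is 'a' (redbarat → redbarateka, nolam → nolameka) add -eka.
The other patterns: stems whose last vowel is 'o' delete the last vowel and add -ob; stems whose last vowel is 'e' or 'i' add ha- … -ani around the stem.
So femilat → femilateka.

femilateka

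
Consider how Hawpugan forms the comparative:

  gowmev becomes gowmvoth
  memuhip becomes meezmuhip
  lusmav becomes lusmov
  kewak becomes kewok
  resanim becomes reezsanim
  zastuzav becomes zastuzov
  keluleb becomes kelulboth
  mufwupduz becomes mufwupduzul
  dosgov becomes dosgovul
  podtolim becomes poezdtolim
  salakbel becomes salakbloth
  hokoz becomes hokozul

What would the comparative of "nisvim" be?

"nisvim" has last vowel 'i'. The stems whose last vowel is 'i' (resanim → reezsanim, podtolim → poezdtolim, memuhip → meezmuhip) insert -ez- after the first vowel.
The other patterns: stems whose last vowel is 'a' change the last vowel to 'o'; stems whose last vowel is 'e' delete the last vowel and add -oth; stems whose last vowel is 'o' or 'u' add -ul.
So nisvim → niezsvim.

niezsvim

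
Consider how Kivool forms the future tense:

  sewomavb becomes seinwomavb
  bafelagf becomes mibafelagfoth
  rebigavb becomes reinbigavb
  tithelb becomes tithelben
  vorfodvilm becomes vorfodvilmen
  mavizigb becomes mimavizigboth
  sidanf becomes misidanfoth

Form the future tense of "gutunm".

migutunmoth

tithelb and mavizigb both end in -b yet inflect differently (tithelben, mimavizigboth), so the final letter is not what conditions the rule; the second-to-last letter is.
"gutunm" has second-to-last letter 'n'. The one such stem in the data (sidanf → misidanfoth) adds mi- … -oth around the stem, so the same rule applies.
The other patterns: stems whose second-to-last letter is 'l' add -en; stems whose second-to-last letter is 'v' insert -in- after the first vowel.
So gutunm → migutunmoth.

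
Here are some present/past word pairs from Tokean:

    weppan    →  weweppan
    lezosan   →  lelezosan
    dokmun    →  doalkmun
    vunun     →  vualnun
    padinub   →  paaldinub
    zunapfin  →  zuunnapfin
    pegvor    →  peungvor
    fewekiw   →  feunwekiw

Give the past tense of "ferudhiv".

weppan and dokmun both end in -n yet inflect differently (weweppan, doalkmun), so the final letter is not what conditions the rule; the last vowel is.
"ferudhiv" has last vowel 'i'. The stems whose last vowel is 'i' (zunapfin → zuunnapfin, fewekiw → feunwekiw) insert -un- after the first vowel.
So ferudhiv → feunrudhiv.

feunrudhiv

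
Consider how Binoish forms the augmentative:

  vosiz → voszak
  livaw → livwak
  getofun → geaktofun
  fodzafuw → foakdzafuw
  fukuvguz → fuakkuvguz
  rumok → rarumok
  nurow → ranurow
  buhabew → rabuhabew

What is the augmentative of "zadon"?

livaw and fodzafuw both end in -w yet inflect differently (livwak, foakdzafuw), so the final letter is not what conditions the rule; the last vowel is.
"zadon" has last vowel 'o'. The stems whose last vowel is 'o' (rumok → rarumok, nurow → ranurow) add the prefix ra-.
The other patterns: stems whose last vowel is 'a' or 'i' delete the last vowel and add -ak; stems whose last vowel is 'u' insert -ak- after the first vowel.
So zadon → razadon.

razadon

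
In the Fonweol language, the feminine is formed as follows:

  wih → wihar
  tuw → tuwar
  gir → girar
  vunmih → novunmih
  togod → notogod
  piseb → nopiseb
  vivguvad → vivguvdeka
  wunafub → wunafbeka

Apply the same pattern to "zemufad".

zemufdeka

wih and vunmih both end in -h yet inflect differently (wihar, novunmih), so the final letter is not what conditions the rule; the number of vowels is.
"zemufad" has 3 vowels. The stems with 3 vowels (vivguvad → vivguvdeka, wunafub → wunafbeka) delete the last vowel and add -eka.
So zemufad → zemufdeka.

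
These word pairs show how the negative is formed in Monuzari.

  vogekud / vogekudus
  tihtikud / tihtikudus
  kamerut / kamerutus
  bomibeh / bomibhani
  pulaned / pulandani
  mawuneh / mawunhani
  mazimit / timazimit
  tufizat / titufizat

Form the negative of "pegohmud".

"pegohmud" has last vowel 'u'. The stems whose last vowel is 'u' (vogekud → vogekudus, tihtikud → tihtikudus, kamerut → kamerutus) add -us.
The other patterns: stems whose last vowel is 'e' delete the last vowel and add -ani; stems whose last vowel is 'a' or 'i' add the prefix ti-.
So pegohmud → pegohmudus.

pegohmudus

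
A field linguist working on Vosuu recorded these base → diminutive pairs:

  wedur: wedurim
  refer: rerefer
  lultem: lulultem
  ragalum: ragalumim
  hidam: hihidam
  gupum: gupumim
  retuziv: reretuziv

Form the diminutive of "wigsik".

"wigsik" has last vowel 'i'. The one such stem in the data (retuziv → reretuziv) repeats the first consonant+vowel as a prefix (as do lultem, hidam), so the same rule applies.
The other pattern: stems whose last vowel is 'u' add -im.
So wigsik → wiwigsik.

wiwigsik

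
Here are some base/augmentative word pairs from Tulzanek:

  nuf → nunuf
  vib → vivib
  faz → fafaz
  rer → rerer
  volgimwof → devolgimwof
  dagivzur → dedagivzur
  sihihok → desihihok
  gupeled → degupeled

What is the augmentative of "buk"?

bubuk

"buk" has 1 vowel. The stems with 1 vowel (nuf → nunuf, vib → vivib, faz → fafaz) repeat the first consonant+vowel as a prefix.
So buk → bubuk.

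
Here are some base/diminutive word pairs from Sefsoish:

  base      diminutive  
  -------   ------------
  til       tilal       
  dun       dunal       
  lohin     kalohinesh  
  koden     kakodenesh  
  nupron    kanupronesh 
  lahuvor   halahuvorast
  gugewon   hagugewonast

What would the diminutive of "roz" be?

rozal

"roz" has 1 vowel. The stems with 1 vowel (til → tilal, dun → dunal) add -al.
The other patterns: stems with 2 vowels add ka- … -esh around the stem; stems with 3 vowels add ha- … -ast around the stem.
So roz → rozal.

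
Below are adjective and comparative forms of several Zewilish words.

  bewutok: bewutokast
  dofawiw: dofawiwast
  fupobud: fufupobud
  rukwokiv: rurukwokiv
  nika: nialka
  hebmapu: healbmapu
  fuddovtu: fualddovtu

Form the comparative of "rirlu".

rialrlu

dofawiw and rukwokiv both have last vowel 'i' yet inflect differently (dofawiwast, rurukwokiv), so the last vowel is not what conditions the rule; the final letter is.
"rirlu" ends in -u. The stems ending in -u (hebmapu → healbmapu, fuddovtu → fualddovtu) insert -al- after the first vowel.
So rirlu → rialrlu.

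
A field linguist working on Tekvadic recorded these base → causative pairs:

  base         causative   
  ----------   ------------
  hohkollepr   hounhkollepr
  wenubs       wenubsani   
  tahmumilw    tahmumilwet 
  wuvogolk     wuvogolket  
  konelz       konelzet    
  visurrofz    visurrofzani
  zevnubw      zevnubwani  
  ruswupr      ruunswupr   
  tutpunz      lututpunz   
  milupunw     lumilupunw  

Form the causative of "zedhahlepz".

"zedhahlepz" has second-to-last letter 'p'. The stems whose second-to-last letter is 'p' (hohkollepr → hounhkollepr, ruswupr → ruunswupr) insert -un- after the first vowel.
So zedhahlepz → zeundhahlepz.

zeundhahlepz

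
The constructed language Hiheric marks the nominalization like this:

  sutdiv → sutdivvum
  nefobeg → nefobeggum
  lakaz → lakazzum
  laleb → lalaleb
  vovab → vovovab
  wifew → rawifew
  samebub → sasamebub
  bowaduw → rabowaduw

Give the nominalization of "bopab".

"bopab" ends in -b. The stems ending in -b (samebub → sasamebub, vovab → vovovab, laleb → lalaleb) repeat the first consonant+vowel as a prefix.
The other patterns: stems ending in -w add the prefix ra-; stems ending in -g, -v or -z double the final consonant and add -um.
So bopab → bobopab.

bobopab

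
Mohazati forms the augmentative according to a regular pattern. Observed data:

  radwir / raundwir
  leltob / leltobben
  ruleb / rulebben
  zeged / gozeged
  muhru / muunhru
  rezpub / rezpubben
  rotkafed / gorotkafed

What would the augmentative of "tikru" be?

ruleb and zeged both have last vowel 'e' yet inflect differently (rulebben, gozeged), so the last vowel is not what conditions the rule; the final letter is.
"tikru" ends in -u. The one such stem in the data (muhru → muunhru) inserts -un- after the first vowel (as does radwir), so the same rule applies.
The other patterns: stems ending in -b double the final consonant and add -en; stems ending in -d add the prefix go-.
So tikru → tiunkru.

tiunkru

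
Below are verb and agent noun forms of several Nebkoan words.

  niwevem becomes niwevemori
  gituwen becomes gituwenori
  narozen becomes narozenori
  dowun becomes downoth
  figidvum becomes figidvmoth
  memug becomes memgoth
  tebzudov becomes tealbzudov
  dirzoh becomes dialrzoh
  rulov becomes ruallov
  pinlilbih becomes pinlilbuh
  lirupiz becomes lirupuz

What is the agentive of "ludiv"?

luduv

gituwen and dowun both end in -n yet inflect differently (gituwenori, downoth), so the final letter is not what conditions the rule; the last vowel is.
"ludiv" has last vowel 'i'. The stems whose last vowel is 'i' (pinlilbih → pinlilbuh, lirupiz → lirupuz) change the last vowel to 'u'.
So ludiv → luduv.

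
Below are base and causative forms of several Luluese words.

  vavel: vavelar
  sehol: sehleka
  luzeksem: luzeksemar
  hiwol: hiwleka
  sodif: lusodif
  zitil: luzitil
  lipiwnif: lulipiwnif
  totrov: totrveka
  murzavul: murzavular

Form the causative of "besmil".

lubesmil

zitil and hiwol both end in -l yet inflect differently (luzitil, hiwleka), so the final letter is not what conditions the rule; the last vowel is.
"besmil" has last vowel 'i'. The stems whose last vowel is 'i' (sodif → lusodif, zitil → luzitil, lipiwnif → lulipiwnif) add the prefix lu-.
So besmil → lubesmil.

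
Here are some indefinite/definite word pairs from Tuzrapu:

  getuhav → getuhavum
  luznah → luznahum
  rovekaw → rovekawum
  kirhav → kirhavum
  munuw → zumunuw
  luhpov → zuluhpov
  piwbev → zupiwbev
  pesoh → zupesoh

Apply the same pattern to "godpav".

godpavum

rovekaw and munuw both end in -w yet inflect differently (rovekawum, zumunuw), so the final letter is not what conditions the rule; the last vowel is.
"godpav" has last vowel 'a'. The stems whose last vowel is 'a' (getuhav → getuhavum, luznah → luznahum, rovekaw → rovekawum) add -um.
The other pattern: stems whose last vowel is 'e', 'o' or 'u' add the prefix zu-.
So godpav → godpavum.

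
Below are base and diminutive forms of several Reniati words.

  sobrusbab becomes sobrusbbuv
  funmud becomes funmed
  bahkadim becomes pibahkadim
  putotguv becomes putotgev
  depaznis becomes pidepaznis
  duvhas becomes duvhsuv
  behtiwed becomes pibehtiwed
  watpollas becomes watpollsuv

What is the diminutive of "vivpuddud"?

vivpudded

duvhas and depaznis both end in -s yet inflect differently (duvhsuv, pidepaznis), so the final letter is not what conditions the rule; the last vowel is.
"vivpuddud" has last vowel 'u'. The stems whose last vowel is 'u' (funmud → funmed, putotguv → putotgev) change the last vowel to 'e'.
The other patterns: stems whose last vowel is 'a' delete the last vowel and add -uv; stems whose last vowel is 'e' or 'i' add the prefix pi-.
So vivpuddud → vivpudded.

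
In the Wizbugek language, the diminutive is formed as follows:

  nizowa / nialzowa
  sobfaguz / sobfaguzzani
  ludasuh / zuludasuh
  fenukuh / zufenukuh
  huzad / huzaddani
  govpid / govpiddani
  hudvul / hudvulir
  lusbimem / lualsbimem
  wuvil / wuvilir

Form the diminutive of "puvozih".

"puvozih" ends in -h. The stems ending in -h (fenukuh → zufenukuh, ludasuh → zuludasuh) add the prefix zu-.
So puvozih → zupuvozih.

zupuvozih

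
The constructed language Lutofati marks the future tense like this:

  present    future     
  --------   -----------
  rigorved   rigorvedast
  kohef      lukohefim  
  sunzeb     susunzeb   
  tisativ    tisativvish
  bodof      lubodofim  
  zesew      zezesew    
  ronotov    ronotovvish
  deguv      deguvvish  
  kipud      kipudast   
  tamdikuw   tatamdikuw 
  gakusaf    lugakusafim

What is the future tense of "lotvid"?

"lotvid" ends in -d. The stems ending in -d (rigorved → rigorvedast, kipud → kipudast) add -ast.
The other patterns: stems ending in -f add lu- … -im around the stem; stems ending in -v double the final consonant and add -ish; stems ending in -b or -w repeat the first consonant+vowel as a prefix.
So lotvid → lotvidast.

lotvidast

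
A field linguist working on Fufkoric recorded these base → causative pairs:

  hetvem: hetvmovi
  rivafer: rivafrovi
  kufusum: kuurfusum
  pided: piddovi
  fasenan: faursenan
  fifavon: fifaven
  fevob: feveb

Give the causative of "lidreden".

lidrednovi

"lidreden" has last vowel 'e'. The stems whose last vowel is 'e' (rivafer → rivafrovi, pided → piddovi, hetvem → hetvmovi) delete the last vowel and add -ovi.
So lidreden → lidrednovi.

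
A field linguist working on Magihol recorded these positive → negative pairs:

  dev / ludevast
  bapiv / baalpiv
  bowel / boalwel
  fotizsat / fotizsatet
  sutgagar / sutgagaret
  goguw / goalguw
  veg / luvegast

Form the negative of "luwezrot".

dev and bapiv both end in -v yet inflect differently (ludevast, baalpiv), so the final letter is not what conditions the rule; the number of vowels is.
"luwezrot" has 3 vowels. The stems with 3 vowels (sutgagar → sutgagaret, fotizsat → fotizsatet) add -et.
So luwezrot → luwezrotet.

luwezrotet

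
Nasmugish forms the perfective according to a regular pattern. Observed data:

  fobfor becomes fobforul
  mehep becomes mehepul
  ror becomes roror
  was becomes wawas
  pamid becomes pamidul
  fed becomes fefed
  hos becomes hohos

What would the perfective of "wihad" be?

"wihad" has 2 vowels. The stems with 2 vowels (mehep → mehepul, pamid → pamidul, fobfor → fobforul) add -ul.
The other pattern: stems with 1 vowel repeat the first consonant+vowel as a prefix.
So wihad → wihadul.

wihadul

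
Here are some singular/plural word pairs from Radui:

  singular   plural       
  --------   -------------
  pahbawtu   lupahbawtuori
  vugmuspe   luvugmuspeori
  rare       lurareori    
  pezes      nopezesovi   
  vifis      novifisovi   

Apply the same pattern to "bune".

pezes and vugmuspe both have last vowel 'e' yet inflect differently (nopezesovi, luvugmuspeori), so the last vowel is not what conditions the rule; whether the stem ends in a vowel or a consonant is.
"bune" ends in a vowel. The stems ending in a vowel (pahbawtu → lupahbawtuori, vugmuspe → luvugmuspeori, rare → lurareori) add lu- … -ori around the stem.
The other pattern: stems ending in a consonant add no- … -ovi around the stem.
So bune → lubuneori.

lubuneori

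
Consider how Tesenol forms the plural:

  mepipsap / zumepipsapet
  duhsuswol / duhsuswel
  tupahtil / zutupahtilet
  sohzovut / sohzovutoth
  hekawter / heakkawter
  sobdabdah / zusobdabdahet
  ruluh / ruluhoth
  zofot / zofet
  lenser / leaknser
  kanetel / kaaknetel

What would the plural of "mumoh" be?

mumeh

kanetel and duhsuswol both end in -l yet inflect differently (kaaknetel, duhsuswel), so the final letter is not what conditions the rule; the last vowel is.
"mumoh" has last vowel 'o'. The stems whose last vowel is 'o' (duhsuswol → duhsuswel, zofot → zofet) change the last vowel to 'e'.
The other patterns: stems whose last vowel is 'e' insert -ak- after the first vowel; stems whose last vowel is 'u' add -oth; stems whose last vowel is 'a' or 'i' add zu- … -et around the stem.
So mumoh → mumeh.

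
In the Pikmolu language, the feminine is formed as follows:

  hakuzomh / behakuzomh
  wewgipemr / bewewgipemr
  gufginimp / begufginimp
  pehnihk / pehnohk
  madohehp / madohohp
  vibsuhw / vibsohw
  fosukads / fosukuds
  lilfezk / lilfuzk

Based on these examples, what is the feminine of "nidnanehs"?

nidnanohs

gufginimp and madohehp both end in -p yet inflect differently (begufginimp, madohohp), so the final letter is not what conditions the rule; the second-to-last letter is.
"nidnanehs" has second-to-last letter 'h'. The stems whose second-to-last letter is 'h' (pehnihk → pehnohk, madohehp → madohohp, vibsuhw → vibsohw) change the last vowel to 'o'.
So nidnanehs → nidnanohs.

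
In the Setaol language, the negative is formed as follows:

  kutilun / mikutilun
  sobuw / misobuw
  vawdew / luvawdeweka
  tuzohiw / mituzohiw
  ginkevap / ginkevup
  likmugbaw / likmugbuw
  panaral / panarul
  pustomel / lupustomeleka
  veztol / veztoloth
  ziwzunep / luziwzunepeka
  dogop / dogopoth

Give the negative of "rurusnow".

vawdew and likmugbaw both end in -w yet inflect differently (luvawdeweka, likmugbuw), so the final letter is not what conditions the rule; the last vowel is.
"rurusnow" has last vowel 'o'. The stems whose last vowel is 'o' (dogop → dogopoth, veztol → veztoloth) add -oth.
So rurusnow → rurusnowoth.

rurusnowoth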